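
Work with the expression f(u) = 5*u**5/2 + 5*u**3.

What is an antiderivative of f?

An antiderivative is F(u) = 5*u**4*(u**2 + 3)/12.

The integrand splits into summands that can be handled one at a time.
Check: d/du[5*u**4*(u**2 + 3)/12] = 5*u**5/2 + 5*u**3 = f(u).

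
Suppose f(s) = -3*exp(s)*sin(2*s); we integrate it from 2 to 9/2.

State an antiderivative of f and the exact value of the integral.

Antiderivative: F(s) = -3*exp(s)*sin(2*s)/5 + 6*exp(s)*cos(2*s)/5; value = 6*exp(9/2)*cos(9)/5 - 3*exp(9/2)*sin(9)/5 + 3*exp(2)*sin(4)/5 - 6*exp(2)*cos(4)/5

Differentiate the proposed F(s) back; it has to land on f(s) exactly.
F(s) = -3*exp(s)*sin(2*s)/5 + 6*exp(s)*cos(2*s)/5 is an antiderivative of f.
Check: d/ds[-3*exp(s)*sin(2*s)/5 + 6*exp(s)*cos(2*s)/5] = -3*exp(s)*sin(2*s) = f(s).
F(9/2) = 6*exp(9/2)*cos(9)/5 - 3*exp(9/2)*sin(9)/5; F(2) = 6*exp(2)*cos(4)/5 - 3*exp(2)*sin(4)/5.
Integral = F(9/2) - F(2) = 6*exp(9/2)*cos(9)/5 - 3*exp(9/2)*sin(9)/5 + 3*exp(2)*sin(4)/5 - 6*exp(2)*cos(4)/5.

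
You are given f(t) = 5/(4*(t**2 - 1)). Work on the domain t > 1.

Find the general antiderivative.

F(t) = 5*log(t - 1)/8 - 5*log(t + 1)/8 + C

The denominator factors as 4*(t - 1)*(t + 1); partial fractions split f into directly integrable pieces: -5/(8*(t + 1)) + 5/(8*(t - 1)).
Check: d/dt[5*log(t - 1)/8 - 5*log(t + 1)/8] = 5/(4*t**2 - 4), which equals f(t).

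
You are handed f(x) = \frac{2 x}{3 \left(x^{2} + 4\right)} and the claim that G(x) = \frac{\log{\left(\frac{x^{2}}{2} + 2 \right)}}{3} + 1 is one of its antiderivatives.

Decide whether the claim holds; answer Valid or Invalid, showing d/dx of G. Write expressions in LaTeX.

Valid. The derivative of G reproduces f.

d/dx[G] = \frac{2 x}{3 x^{2} + 12}
This equals f(x) exactly, so the claim holds.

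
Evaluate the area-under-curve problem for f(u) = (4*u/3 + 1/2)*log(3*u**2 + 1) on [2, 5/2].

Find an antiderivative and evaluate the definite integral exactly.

Antiderivative: F(u) = (12*u**2*log(3*u**2 + 1) - 12*u**2 + 9*u*log(3*u**2 + 1) - 18*u + 4*log(u**2 + 1/3) + 6*sqrt(3)*atan(sqrt(3)*u))/18; value = -11*log(13)/3 - 2 - sqrt(3)*atan(2*sqrt(3))/3 - 2*log(13/3)/9 + 2*log(79/12)/9 + sqrt(3)*atan(5*sqrt(3)/2)/3 + 65*log(79/4)/12

Whatever form F(u) takes, F'(u) = f(u) is non-negotiable.
F(u) = (12*u**2*log(3*u**2 + 1) - 12*u**2 + 9*u*log(3*u**2 + 1) - 18*u + 4*log(u**2 + 1/3) + 6*sqrt(3)*atan(sqrt(3)*u))/18 is an antiderivative of f.
Check: d/du[(12*u**2*log(3*u**2 + 1) - 12*u**2 + 9*u*log(3*u**2 + 1) - 18*u + 4*log(u**2 + 1/3) + 6*sqrt(3)*atan(sqrt(3)*u))/18] = 4*u*log(3*u**2 + 1)/3 + log(3*u**2 + 1)/2, which equals f(u).
F(5/2) = -20/3 + 2*log(79/12)/9 + sqrt(3)*atan(5*sqrt(3)/2)/3 + 65*log(79/4)/12; F(2) = -14/3 + 2*log(13/3)/9 + sqrt(3)*atan(2*sqrt(3))/3 + 11*log(13)/3.
Integral = F(5/2) - F(2) = -11*log(13)/3 - 2 - sqrt(3)*atan(2*sqrt(3))/3 - 2*log(13/3)/9 + 2*log(79/12)/9 + sqrt(3)*atan(5*sqrt(3)/2)/3 + 65*log(79/4)/12.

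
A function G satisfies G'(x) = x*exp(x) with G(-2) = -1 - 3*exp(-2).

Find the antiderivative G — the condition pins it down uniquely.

G(x) = (x - 1)*exp(x) - 1

G'(x) has the shape u'v + uv' for u = x - 1 and v = exp(x) — it is the derivative of the product u*v.
A general antiderivative is (x - 1)*exp(x) + C.
The condition gives C = -1 - 3*exp(-2) - (-3*exp(-2)) = -1.
So G(x) = (x - 1)*exp(x) - 1.
Check: d/dx[(x - 1)*exp(x) - 1] = x*exp(x) = G'(x).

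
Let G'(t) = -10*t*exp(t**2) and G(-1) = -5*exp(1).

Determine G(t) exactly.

Recover the given G'(t) by differentiating a candidate G(t); any mismatch rules it out.
A general antiderivative is -5*exp(t**2) + C.
The condition gives C = -5*exp(1) - (-5*exp(1)) = 0.
So G(t) = -5*exp(t**2).
Check: d/dt[-5*exp(t**2)] = -10*t*exp(t**2) = G'(t).

G(t) = -5*exp(t**2)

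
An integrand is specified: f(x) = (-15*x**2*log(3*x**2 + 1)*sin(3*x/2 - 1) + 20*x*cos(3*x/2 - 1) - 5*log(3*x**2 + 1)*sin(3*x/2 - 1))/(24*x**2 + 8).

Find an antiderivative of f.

An antiderivative is F(x) = 5*log(3*x**2 + 1)*cos(3*x/2 - 1)/12.

Recognize the product-rule pattern: f = u'v + uv' with u = 5*cos(3*x/2 - 1)/12, v = log(3*x**2 + 1), so integration by parts undoes it.
Check: d/dx[5*log(3*x**2 + 1)*cos(3*x/2 - 1)/12] = (-15*x**2*log(3*x**2 + 1)*sin(3*x/2 - 1) + 20*x*cos(3*x/2 - 1) - 5*log(3*x**2 + 1)*sin(3*x/2 - 1))/(24*x**2 + 8) = f(x).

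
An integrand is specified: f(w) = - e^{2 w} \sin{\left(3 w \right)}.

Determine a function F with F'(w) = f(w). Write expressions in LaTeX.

An antiderivative is F(w) = \frac{\left(- 2 \sin{\left(3 w \right)} + 3 \cos{\left(3 w \right)}\right) e^{2 w}}{13}.

Whatever form F(w) takes, F'(w) = f(w) is non-negotiable.
Check: d/dw[\frac{\left(- 2 \sin{\left(3 w \right)} + 3 \cos{\left(3 w \right)}\right) e^{2 w}}{13}] = - e^{2 w} \sin{\left(3 w \right)} = f(w).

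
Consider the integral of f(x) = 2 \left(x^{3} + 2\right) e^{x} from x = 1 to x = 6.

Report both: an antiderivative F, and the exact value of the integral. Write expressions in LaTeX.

Recognize the product-rule pattern: f = u'v + uv' with u = 2 x^{3} - 6 x^{2} + 12 x - 8, v = e^{x}, so integration by parts undoes it.
F(x) = \left(2 x^{3} - 6 x^{2} + 12 x - 8\right) e^{x} is an antiderivative of f.
Check: d/dx[\left(2 x^{3} - 6 x^{2} + 12 x - 8\right) e^{x}] = 2 x^{3} e^{x} + 4 e^{x}, which equals f(x).
F(6) = 280 e^{6}; F(1) = 0.
Integral = F(6) - F(1) = 280 e^{6}.

Antiderivative: F(x) = \left(2 x^{3} - 6 x^{2} + 12 x - 8\right) e^{x}; value = 280 e^{6}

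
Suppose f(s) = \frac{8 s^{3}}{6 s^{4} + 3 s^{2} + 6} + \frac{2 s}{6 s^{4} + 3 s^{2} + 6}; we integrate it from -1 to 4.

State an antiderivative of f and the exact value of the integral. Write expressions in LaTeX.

Antiderivative: F(s) = \frac{\log{\left(2 s^{4} + s^{2} + 2 \right)}}{3}; value = - \frac{\log{\left(5 \right)}}{3} + \frac{\log{\left(530 \right)}}{3}

The substitution u = 2 s^{4} + s^{2} + 2 works: f is exactly (dF/du)*(du/ds) for that inner function.
F(s) = \frac{\log{\left(2 s^{4} + s^{2} + 2 \right)}}{3} is an antiderivative of f.
Check: d/ds[\frac{\log{\left(2 s^{4} + s^{2} + 2 \right)}}{3}] = \frac{8 s^{3} + 2 s}{6 s^{4} + 3 s^{2} + 6}, which equals f(s).
F(4) = \frac{\log{\left(530 \right)}}{3}; F(-1) = \frac{\log{\left(5 \right)}}{3}.
Integral = F(4) - F(-1) = - \frac{\log{\left(5 \right)}}{3} + \frac{\log{\left(530 \right)}}{3}.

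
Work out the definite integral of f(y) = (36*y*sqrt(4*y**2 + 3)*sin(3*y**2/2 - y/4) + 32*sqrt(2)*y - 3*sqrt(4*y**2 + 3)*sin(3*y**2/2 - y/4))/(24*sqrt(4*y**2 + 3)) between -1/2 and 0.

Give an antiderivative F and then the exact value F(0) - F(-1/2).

Antiderivative: F(y) = 2*sqrt(2*y**2 + 3/2)/3 - cos(3*y**2/2 - y/4)/2; value = -2*sqrt(2)/3 - 1/2 + cos(1/2)/2 + sqrt(6)/3

Whatever form F(y) takes, F'(y) = f(y) is non-negotiable.
F(y) = 2*sqrt(2*y**2 + 3/2)/3 - cos(3*y**2/2 - y/4)/2 is an antiderivative of f.
Check: d/dy[2*sqrt(2*y**2 + 3/2)/3 - cos(3*y**2/2 - y/4)/2] = (36*y*sqrt(4*y**2 + 3)*sin(3*y**2/2 - y/4) + 32*sqrt(2)*y - 3*sqrt(4*y**2 + 3)*sin(3*y**2/2 - y/4))/(24*sqrt(4*y**2 + 3)) = f(y).
F(0) = -1/2 + sqrt(6)/3; F(-1/2) = -cos(1/2)/2 + 2*sqrt(2)/3.
Integral = F(0) - F(-1/2) = -2*sqrt(2)/3 - 1/2 + cos(1/2)/2 + sqrt(6)/3.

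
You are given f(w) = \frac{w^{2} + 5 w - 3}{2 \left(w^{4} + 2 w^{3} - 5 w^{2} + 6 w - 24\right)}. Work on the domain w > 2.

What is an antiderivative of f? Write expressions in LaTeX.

Factor the denominator (2 \left(w - 2\right) \left(w + 4\right) \left(w^{2} + 3\right)) and decompose: f = - \frac{43 w - 96}{266 \left(w^{2} + 3\right)} + \frac{7}{228 \left(w + 4\right)} + \frac{11}{84 \left(w - 2\right)}; each piece integrates to a log, atan, or power term.
Check: d/dw[\frac{11 \log{\left(w - 2 \right)}}{84} + \frac{7 \log{\left(w + 4 \right)}}{228} - \frac{43 \log{\left(w^{2} + 3 \right)}}{532} + \frac{16 \sqrt{3} \operatorname{atan}{\left(\frac{\sqrt{3} w}{3} \right)}}{133}] = \frac{w^{2} + 5 w - 3}{2 w^{4} + 4 w^{3} - 10 w^{2} + 12 w - 48}, which equals f(w).

An antiderivative is F(w) = \frac{11 \log{\left(w - 2 \right)}}{84} + \frac{7 \log{\left(w + 4 \right)}}{228} - \frac{43 \log{\left(w^{2} + 3 \right)}}{532} + \frac{16 \sqrt{3} \operatorname{atan}{\left(\frac{\sqrt{3} w}{3} \right)}}{133}.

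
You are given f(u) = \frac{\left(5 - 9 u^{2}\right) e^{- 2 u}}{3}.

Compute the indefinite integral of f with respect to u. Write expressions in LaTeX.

f has the shape v'r + vr' for v = \frac{3 u^{2}}{2} + \frac{3 u}{2} - \frac{1}{12} and r = e^{- 2 u} — it is the derivative of the product v*r.
Check: d/du[\frac{\left(18 u^{2} + 18 u - 1\right) e^{- 2 u}}{12}] = \frac{\left(5 - 9 u^{2}\right) e^{- 2 u}}{3} = f(u).

F(u) = \frac{\left(18 u^{2} + 18 u - 1\right) e^{- 2 u}}{12} + C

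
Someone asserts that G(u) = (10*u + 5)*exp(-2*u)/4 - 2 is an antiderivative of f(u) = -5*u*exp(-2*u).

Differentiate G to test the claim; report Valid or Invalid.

d/du[G] = -5*u*exp(-2*u)
This equals f(u) exactly, so the claim holds.

Valid. The derivative of G reproduces f.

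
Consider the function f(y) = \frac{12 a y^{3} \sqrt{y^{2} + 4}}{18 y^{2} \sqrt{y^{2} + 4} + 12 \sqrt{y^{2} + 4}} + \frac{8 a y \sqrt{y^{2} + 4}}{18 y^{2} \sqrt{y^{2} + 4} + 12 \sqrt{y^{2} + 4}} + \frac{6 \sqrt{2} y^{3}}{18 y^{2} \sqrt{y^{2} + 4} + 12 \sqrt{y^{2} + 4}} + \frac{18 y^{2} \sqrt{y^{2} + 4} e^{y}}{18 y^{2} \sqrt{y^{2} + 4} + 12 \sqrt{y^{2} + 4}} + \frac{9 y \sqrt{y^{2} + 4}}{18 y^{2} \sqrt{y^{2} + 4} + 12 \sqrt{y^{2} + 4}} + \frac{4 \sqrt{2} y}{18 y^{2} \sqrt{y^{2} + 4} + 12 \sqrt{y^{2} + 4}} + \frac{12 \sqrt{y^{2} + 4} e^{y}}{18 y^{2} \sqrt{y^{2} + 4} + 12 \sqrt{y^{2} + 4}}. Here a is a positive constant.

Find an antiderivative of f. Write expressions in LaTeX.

An antiderivative is F(y) = \frac{a y^{2}}{3} + \frac{2 \sqrt{\frac{y^{2}}{2} + 2}}{3} + e^{y} + \frac{\log{\left(y^{2} + \frac{2}{3} \right)}}{4}.

The integrand splits into summands that can be handled one at a time.
Check: d/dy[\frac{a y^{2}}{3} + \frac{2 \sqrt{\frac{y^{2}}{2} + 2}}{3} + e^{y} + \frac{\log{\left(y^{2} + \frac{2}{3} \right)}}{4}] = \frac{12 a y^{3} \sqrt{y^{2} + 4} + 8 a y \sqrt{y^{2} + 4} + 6 \sqrt{2} y^{3} + 18 y^{2} \sqrt{y^{2} + 4} e^{y} + 9 y \sqrt{y^{2} + 4} + 4 \sqrt{2} y + 12 \sqrt{y^{2} + 4} e^{y}}{18 y^{2} \sqrt{y^{2} + 4} + 12 \sqrt{y^{2} + 4}}, which equals f(y).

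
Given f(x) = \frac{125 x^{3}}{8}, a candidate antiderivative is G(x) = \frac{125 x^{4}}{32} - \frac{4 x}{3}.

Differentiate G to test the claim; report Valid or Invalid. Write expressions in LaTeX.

d/dx[G] = \frac{125 x^{3}}{8} - \frac{4}{3}
d/dx[G] - f(x) = - \frac{4}{3} != 0.

Invalid: d/dx[G] - f = - \frac{4}{3}, which is not 0.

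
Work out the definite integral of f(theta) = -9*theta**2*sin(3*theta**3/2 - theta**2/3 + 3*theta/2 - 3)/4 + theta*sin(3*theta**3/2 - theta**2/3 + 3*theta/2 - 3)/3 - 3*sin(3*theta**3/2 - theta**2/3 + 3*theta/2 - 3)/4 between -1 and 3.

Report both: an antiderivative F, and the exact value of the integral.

Antiderivative: F(theta) = cos(3*theta**3/2 - theta**2/3 + 3*theta/2 - 3)/2; value = -cos(19/3)/2 + cos(39)/2

f matches the chain-rule pattern g'(h)*h' with inner function h(theta) = 3*theta**3/2 - theta**2/3 + 3*theta/2 - 3; substituting u = h(theta) collapses the integral.
F(theta) = cos(3*theta**3/2 - theta**2/3 + 3*theta/2 - 3)/2 is an antiderivative of f.
Check: d/dtheta[cos(3*theta**3/2 - theta**2/3 + 3*theta/2 - 3)/2] = -9*theta**2*sin(3*theta**3/2 - theta**2/3 + 3*theta/2 - 3)/4 + theta*sin(3*theta**3/2 - theta**2/3 + 3*theta/2 - 3)/3 - 3*sin(3*theta**3/2 - theta**2/3 + 3*theta/2 - 3)/4 = f(theta).
F(3) = cos(39)/2; F(-1) = cos(19/3)/2.
Integral = F(3) - F(-1) = -cos(19/3)/2 + cos(39)/2.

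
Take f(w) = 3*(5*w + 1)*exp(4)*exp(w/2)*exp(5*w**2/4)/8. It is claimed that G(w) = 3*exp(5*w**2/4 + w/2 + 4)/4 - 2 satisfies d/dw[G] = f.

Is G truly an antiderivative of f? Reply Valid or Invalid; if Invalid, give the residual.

Valid: G'(w) = f(w).

d/dw[G] = 15*w*exp(4)*exp(w/2)*exp(5*w**2/4)/8 + 3*exp(4)*exp(w/2)*exp(5*w**2/4)/8
This equals f(w) exactly, so the claim holds.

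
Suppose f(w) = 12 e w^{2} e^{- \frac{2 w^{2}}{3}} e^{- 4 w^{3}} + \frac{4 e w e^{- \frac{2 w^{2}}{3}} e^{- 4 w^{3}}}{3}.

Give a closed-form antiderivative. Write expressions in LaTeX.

An antiderivative is F(w) = - e^{- 4 w^{3} - \frac{2 w^{2}}{3} + 1}.

f matches the chain-rule pattern g'(h)*h' with inner function h(w) = - 4 w^{3} - \frac{2 w^{2}}{3} + 1; substituting u = h(w) collapses the integral.
Check: d/dw[- e^{- 4 w^{3} - \frac{2 w^{2}}{3} + 1}] = \frac{e \left(36 w^{2} + 4 w\right) e^{- \frac{2 w^{2}}{3}} e^{- 4 w^{3}}}{3}, which equals f(w).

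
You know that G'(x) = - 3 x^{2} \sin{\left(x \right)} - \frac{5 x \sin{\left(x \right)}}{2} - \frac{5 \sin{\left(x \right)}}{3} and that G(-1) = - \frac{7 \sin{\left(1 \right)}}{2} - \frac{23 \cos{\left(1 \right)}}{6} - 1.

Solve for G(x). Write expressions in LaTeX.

The integrand splits into summands that can be handled one at a time.
A general antiderivative is 3 x^{2} \cos{\left(x \right)} - 6 x \sin{\left(x \right)} + \frac{5 x \cos{\left(x \right)}}{2} - \frac{5 \sin{\left(x \right)}}{2} - \frac{13 \cos{\left(x \right)}}{3} + C.
The condition gives C = - \frac{7 \sin{\left(1 \right)}}{2} - \frac{23 \cos{\left(1 \right)}}{6} - 1 - (- \frac{7 \sin{\left(1 \right)}}{2} - \frac{23 \cos{\left(1 \right)}}{6}) = -1.
So G(x) = \frac{18 x^{2} \cos{\left(x \right)} - 36 x \sin{\left(x \right)} + 15 x \cos{\left(x \right)} - 15 \sin{\left(x \right)} - 26 \cos{\left(x \right)} - 6}{6}.
Check: d/dx[\frac{18 x^{2} \cos{\left(x \right)} - 36 x \sin{\left(x \right)} + 15 x \cos{\left(x \right)} - 15 \sin{\left(x \right)} - 26 \cos{\left(x \right)} - 6}{6}] = - 3 x^{2} \sin{\left(x \right)} - \frac{5 x \sin{\left(x \right)}}{2} - \frac{5 \sin{\left(x \right)}}{3} = G'(x).

G(x) = \frac{18 x^{2} \cos{\left(x \right)} - 36 x \sin{\left(x \right)} + 15 x \cos{\left(x \right)} - 15 \sin{\left(x \right)} - 26 \cos{\left(x \right)} - 6}{6}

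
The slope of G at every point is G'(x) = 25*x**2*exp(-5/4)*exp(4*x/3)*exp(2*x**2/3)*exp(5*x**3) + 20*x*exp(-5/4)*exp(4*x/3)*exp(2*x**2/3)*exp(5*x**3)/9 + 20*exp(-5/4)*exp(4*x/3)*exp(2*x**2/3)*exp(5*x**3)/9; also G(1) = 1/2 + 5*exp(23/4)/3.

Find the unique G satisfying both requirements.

G(x) = 5*exp(-5/4)*exp(4*x/3)*exp(2*x**2/3)*exp(5*x**3)/3 + 1/2

The substitution u = 5*x**3 + 2*x**2/3 + 4*x/3 - 5/4 works: G'(x) is exactly (dG/du)*(du/dx) for that inner function.
A general antiderivative is 5*exp(5*x**3 + 2*x**2/3 + 4*x/3 - 5/4)/3 + C.
The condition gives C = 1/2 + 5*exp(23/4)/3 - (5*exp(23/4)/3) = 1/2.
So G(x) = 5*exp(-5/4)*exp(4*x/3)*exp(2*x**2/3)*exp(5*x**3)/3 + 1/2.
Check: d/dx[5*exp(-5/4)*exp(4*x/3)*exp(2*x**2/3)*exp(5*x**3)/3 + 1/2] = (225*x**2*exp(4*x/3)*exp(2*x**2/3)*exp(5*x**3) + 20*x*exp(4*x/3)*exp(2*x**2/3)*exp(5*x**3) + 20*exp(4*x/3)*exp(2*x**2/3)*exp(5*x**3))*exp(-5/4)/9, which equals G'(x).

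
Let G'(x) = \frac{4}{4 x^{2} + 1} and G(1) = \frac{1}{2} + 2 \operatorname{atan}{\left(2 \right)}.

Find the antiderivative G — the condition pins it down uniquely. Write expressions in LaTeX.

The proposed G(x) is checked by its d/dx: the result must match the given G'(x).
A general antiderivative is 2 \operatorname{atan}{\left(2 x \right)} + C.
The condition gives C = \frac{1}{2} + 2 \operatorname{atan}{\left(2 \right)} - (2 \operatorname{atan}{\left(2 \right)}) = \frac{1}{2}.
So G(x) = 2 \operatorname{atan}{\left(2 x \right)} + \frac{1}{2}.
Check: d/dx[2 \operatorname{atan}{\left(2 x \right)} + \frac{1}{2}] = \frac{4}{4 x^{2} + 1} = G'(x).

G(x) = 2 \operatorname{atan}{\left(2 x \right)} + \frac{1}{2}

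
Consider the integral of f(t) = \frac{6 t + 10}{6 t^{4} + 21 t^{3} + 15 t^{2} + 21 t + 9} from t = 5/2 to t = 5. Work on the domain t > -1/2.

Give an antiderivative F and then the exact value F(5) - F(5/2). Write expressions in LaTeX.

Antiderivative: F(t) = \frac{28 \log{\left(t + \frac{1}{2} \right)}}{75} + \frac{4 \log{\left(t + 3 \right)}}{75} - \frac{16 \log{\left(t^{2} + 1 \right)}}{75} + \frac{26 \operatorname{atan}{\left(t \right)}}{75}; value = - \frac{16 \log{\left(26 \right)}}{75} - \frac{26 \operatorname{atan}{\left(\frac{5}{2} \right)}}{75} - \frac{28 \log{\left(3 \right)}}{75} + \frac{4 \log{\left(8 \right)}}{75} + \frac{16 \log{\left(\frac{29}{4} \right)}}{75} + \frac{26 \operatorname{atan}{\left(5 \right)}}{75} + \frac{8 \log{\left(\frac{11}{2} \right)}}{25}

Factor the denominator (3 \left(t + 3\right) \left(2 t + 1\right) \left(t^{2} + 1\right)) and decompose: f = - \frac{2 \left(16 t - 13\right)}{75 \left(t^{2} + 1\right)} + \frac{56}{75 \left(2 t + 1\right)} + \frac{4}{75 \left(t + 3\right)}; each piece integrates to a log, atan, or power term.
F(t) = \frac{28 \log{\left(t + \frac{1}{2} \right)}}{75} + \frac{4 \log{\left(t + 3 \right)}}{75} - \frac{16 \log{\left(t^{2} + 1 \right)}}{75} + \frac{26 \operatorname{atan}{\left(t \right)}}{75} is an antiderivative of f.
Check: d/dt[\frac{28 \log{\left(t + \frac{1}{2} \right)}}{75} + \frac{4 \log{\left(t + 3 \right)}}{75} - \frac{16 \log{\left(t^{2} + 1 \right)}}{75} + \frac{26 \operatorname{atan}{\left(t \right)}}{75}] = \frac{6 t + 10}{6 t^{4} + 21 t^{3} + 15 t^{2} + 21 t + 9} = f(t).
F(5) = - \frac{16 \log{\left(26 \right)}}{75} + \frac{4 \log{\left(8 \right)}}{75} + \frac{26 \operatorname{atan}{\left(5 \right)}}{75} + \frac{28 \log{\left(\frac{11}{2} \right)}}{75}; F(5/2) = - \frac{16 \log{\left(\frac{29}{4} \right)}}{75} + \frac{4 \log{\left(\frac{11}{2} \right)}}{75} + \frac{28 \log{\left(3 \right)}}{75} + \frac{26 \operatorname{atan}{\left(\frac{5}{2} \right)}}{75}.
Integral = F(5) - F(5/2) = - \frac{16 \log{\left(26 \right)}}{75} - \frac{26 \operatorname{atan}{\left(\frac{5}{2} \right)}}{75} - \frac{28 \log{\left(3 \right)}}{75} + \frac{4 \log{\left(8 \right)}}{75} + \frac{16 \log{\left(\frac{29}{4} \right)}}{75} + \frac{26 \operatorname{atan}{\left(5 \right)}}{75} + \frac{8 \log{\left(\frac{11}{2} \right)}}{25}.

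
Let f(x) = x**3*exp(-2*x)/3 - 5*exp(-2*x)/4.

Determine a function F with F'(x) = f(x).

f has the shape u'v + uv' for u = -x**3/6 - x**2/4 - x/4 + 1/2 and v = exp(-2*x) — it is the derivative of the product u*v.
Check: d/dx[(-2*x**3 - 3*x**2 - 3*x + 6)*exp(-2*x)/12] = (4*x**3 - 15)*exp(-2*x)/12, which equals f(x).

An antiderivative is F(x) = (-2*x**3 - 3*x**2 - 3*x + 6)*exp(-2*x)/12.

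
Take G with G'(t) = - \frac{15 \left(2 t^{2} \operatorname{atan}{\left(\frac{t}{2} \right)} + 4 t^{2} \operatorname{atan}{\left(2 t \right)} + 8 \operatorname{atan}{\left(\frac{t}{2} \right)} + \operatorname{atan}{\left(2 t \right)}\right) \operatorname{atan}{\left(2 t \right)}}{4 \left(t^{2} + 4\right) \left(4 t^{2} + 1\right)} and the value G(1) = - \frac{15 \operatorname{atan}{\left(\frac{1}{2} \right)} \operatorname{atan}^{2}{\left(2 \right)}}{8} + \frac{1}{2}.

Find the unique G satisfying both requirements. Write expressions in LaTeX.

G(t) = - \frac{15 \operatorname{atan}{\left(\frac{t}{2} \right)} \operatorname{atan}^{2}{\left(2 t \right)} - 4}{8}

G'(t) has the shape u'v + uv' for u = - \frac{15 \operatorname{atan}^{2}{\left(2 t \right)}}{8} and v = \operatorname{atan}{\left(\frac{t}{2} \right)} — it is the derivative of the product u*v.
A general antiderivative is - \frac{15 \operatorname{atan}{\left(\frac{t}{2} \right)} \operatorname{atan}^{2}{\left(2 t \right)}}{8} + C.
The condition gives C = - \frac{15 \operatorname{atan}{\left(\frac{1}{2} \right)} \operatorname{atan}^{2}{\left(2 \right)}}{8} + \frac{1}{2} - (- \frac{15 \operatorname{atan}{\left(\frac{1}{2} \right)} \operatorname{atan}^{2}{\left(2 \right)}}{8}) = \frac{1}{2}.
So G(t) = - \frac{15 \operatorname{atan}{\left(\frac{t}{2} \right)} \operatorname{atan}^{2}{\left(2 t \right)} - 4}{8}.
Check: d/dt[- \frac{15 \operatorname{atan}{\left(\frac{t}{2} \right)} \operatorname{atan}^{2}{\left(2 t \right)} - 4}{8}] = \frac{- 30 t^{2} \operatorname{atan}{\left(\frac{t}{2} \right)} \operatorname{atan}{\left(2 t \right)} - 60 t^{2} \operatorname{atan}^{2}{\left(2 t \right)} - 120 \operatorname{atan}{\left(\frac{t}{2} \right)} \operatorname{atan}{\left(2 t \right)} - 15 \operatorname{atan}^{2}{\left(2 t \right)}}{16 t^{4} + 68 t^{2} + 16}, which equals G'(t).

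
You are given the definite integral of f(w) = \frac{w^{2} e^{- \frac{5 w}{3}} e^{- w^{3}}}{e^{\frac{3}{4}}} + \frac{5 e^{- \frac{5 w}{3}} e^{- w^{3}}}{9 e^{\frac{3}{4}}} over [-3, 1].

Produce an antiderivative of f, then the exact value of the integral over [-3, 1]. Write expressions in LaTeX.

Antiderivative: F(w) = - \frac{e^{- w^{3} - \frac{5 w}{3} - \frac{3}{4}}}{3}; value = - \frac{1}{3 e^{\frac{41}{12}}} + \frac{e^{\frac{125}{4}}}{3}

The substitution u = - w^{3} - \frac{5 w}{3} - \frac{3}{4} works: f is exactly (dF/du)*(du/dw) for that inner function.
F(w) = - \frac{e^{- w^{3} - \frac{5 w}{3} - \frac{3}{4}}}{3} is an antiderivative of f.
Check: d/dw[- \frac{e^{- w^{3} - \frac{5 w}{3} - \frac{3}{4}}}{3}] = \frac{\left(9 w^{2} + 5\right) e^{- \frac{5 w}{3}} e^{- w^{3}}}{9 e^{\frac{3}{4}}}, which equals f(w).
F(1) = - \frac{1}{3 e^{\frac{41}{12}}}; F(-3) = - \frac{e^{\frac{125}{4}}}{3}.
Integral = F(1) - F(-3) = - \frac{1}{3 e^{\frac{41}{12}}} + \frac{e^{\frac{125}{4}}}{3}.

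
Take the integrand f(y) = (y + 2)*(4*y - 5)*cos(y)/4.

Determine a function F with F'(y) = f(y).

An antiderivative is F(y) = (4*y**2*sin(y) + 3*y*sin(y) + 8*y*cos(y) - 18*sin(y) + 3*cos(y))/4.

For F(y) to be correct the identity F'(y) - f(y) = 0 must hold.
Check: d/dy[(4*y**2*sin(y) + 3*y*sin(y) + 8*y*cos(y) - 18*sin(y) + 3*cos(y))/4] = y**2*cos(y) + 3*y*cos(y)/4 - 5*cos(y)/2, which equals f(y).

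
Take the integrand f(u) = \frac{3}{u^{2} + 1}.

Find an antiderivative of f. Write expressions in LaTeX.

An antiderivative is F(u) = 3 \operatorname{atan}{\left(u \right)}.

Differentiate the proposed F(u) back; it has to land on f(u) exactly.
Check: d/du[3 \operatorname{atan}{\left(u \right)}] = \frac{3}{u^{2} + 1} = f(u).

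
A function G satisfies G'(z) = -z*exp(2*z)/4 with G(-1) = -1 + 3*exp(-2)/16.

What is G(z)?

G(z) = (1 - 2*z)*exp(2*z)/16 - 1

G'(z) has the shape u'v + uv' for u = 1/16 - z/8 and v = exp(2*z) — it is the derivative of the product u*v.
A general antiderivative is (1 - 2*z)*exp(2*z)/16 + C.
The condition gives C = -1 + 3*exp(-2)/16 - (3*exp(-2)/16) = -1.
So G(z) = (1 - 2*z)*exp(2*z)/16 - 1.
Check: d/dz[(1 - 2*z)*exp(2*z)/16 - 1] = -z*exp(2*z)/4 = G'(z).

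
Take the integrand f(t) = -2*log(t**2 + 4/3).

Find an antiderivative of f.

An antiderivative is F(t) = -2*t*log(t**2 + 4/3) + 4*t - 8*sqrt(3)*atan(sqrt(3)*t/2)/3.

A first test for any F(t): its t-derivative must equal f(t) identically.
Check: d/dt[-2*t*log(t**2 + 4/3) + 4*t - 8*sqrt(3)*atan(sqrt(3)*t/2)/3] = -2*log(t**2 + 4/3) = f(t).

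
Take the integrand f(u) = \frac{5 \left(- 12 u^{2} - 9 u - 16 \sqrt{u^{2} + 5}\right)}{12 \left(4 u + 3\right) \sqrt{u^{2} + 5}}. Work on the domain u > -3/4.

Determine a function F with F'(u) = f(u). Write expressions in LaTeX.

An antiderivative F(u) passes only if d/du[F] lands on f(u) exactly.
Check: d/du[- \frac{5 \sqrt{u^{2} + 5}}{4} - \frac{5 \log{\left(2 u + \frac{3}{2} \right)}}{3}] = \frac{- 60 u^{2} - 45 u - 80 \sqrt{u^{2} + 5}}{48 u \sqrt{u^{2} + 5} + 36 \sqrt{u^{2} + 5}}, which equals f(u).

An antiderivative is F(u) = - \frac{5 \sqrt{u^{2} + 5}}{4} - \frac{5 \log{\left(2 u + \frac{3}{2} \right)}}{3}.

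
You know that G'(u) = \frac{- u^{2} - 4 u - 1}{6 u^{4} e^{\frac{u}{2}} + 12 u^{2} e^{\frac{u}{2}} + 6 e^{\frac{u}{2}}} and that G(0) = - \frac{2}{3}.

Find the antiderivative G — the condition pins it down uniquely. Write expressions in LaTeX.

G'(u) has the shape v'r + vr' for v = \frac{2}{3 \left(2 u^{2} + 2\right)} and r = e^{- \frac{u}{2}} — it is the derivative of the product v*r.
A general antiderivative is \frac{2 e^{- \frac{u}{2}}}{3 \left(2 u^{2} + 2\right)} + C.
The condition gives C = - \frac{2}{3} - (\frac{1}{3}) = -1.
So G(u) = -1 + \frac{2 e^{- \frac{u}{2}}}{3 \left(2 u^{2} + 2\right)}.
Check: d/du[-1 + \frac{2 e^{- \frac{u}{2}}}{3 \left(2 u^{2} + 2\right)}] = \frac{- u^{2} - 4 u - 1}{6 u^{4} e^{\frac{u}{2}} + 12 u^{2} e^{\frac{u}{2}} + 6 e^{\frac{u}{2}}} = G'(u).

G(u) = -1 + \frac{2 e^{- \frac{u}{2}}}{3 \left(2 u^{2} + 2\right)}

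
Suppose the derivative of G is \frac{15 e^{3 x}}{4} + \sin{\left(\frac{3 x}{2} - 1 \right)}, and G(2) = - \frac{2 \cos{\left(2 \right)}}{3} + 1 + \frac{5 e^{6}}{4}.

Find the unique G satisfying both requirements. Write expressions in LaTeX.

G(x) = \frac{5 e^{3 x}}{4} - \frac{2 \cos{\left(\frac{3 x}{2} - 1 \right)}}{3} + 1

Integrate term by term and add the pieces.
A general antiderivative is \frac{5 e^{3 x}}{4} - \frac{2 \cos{\left(\frac{3 x}{2} - 1 \right)}}{3} + C.
The condition gives C = - \frac{2 \cos{\left(2 \right)}}{3} + 1 + \frac{5 e^{6}}{4} - (- \frac{2 \cos{\left(2 \right)}}{3} + \frac{5 e^{6}}{4}) = 1.
So G(x) = \frac{5 e^{3 x}}{4} - \frac{2 \cos{\left(\frac{3 x}{2} - 1 \right)}}{3} + 1.
Check: d/dx[\frac{5 e^{3 x}}{4} - \frac{2 \cos{\left(\frac{3 x}{2} - 1 \right)}}{3} + 1] = \frac{15 e^{3 x}}{4} + \sin{\left(\frac{3 x}{2} - 1 \right)} = G'(x).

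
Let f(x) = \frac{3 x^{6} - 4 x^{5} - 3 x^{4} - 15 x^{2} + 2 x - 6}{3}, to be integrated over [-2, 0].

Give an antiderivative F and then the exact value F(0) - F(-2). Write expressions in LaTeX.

An antiderivative F(x) passes only if d/dx[F] lands on f(x) exactly.
F(x) = \frac{x^{7}}{7} - \frac{2 x^{6}}{9} - \frac{x^{5}}{5} - \frac{5 x^{3}}{3} + \frac{x^{2}}{3} - 2 x is an antiderivative of f.
Check: d/dx[\frac{x^{7}}{7} - \frac{2 x^{6}}{9} - \frac{x^{5}}{5} - \frac{5 x^{3}}{3} + \frac{x^{2}}{3} - 2 x] = x^{6} - \frac{4 x^{5}}{3} - x^{4} - 5 x^{2} + \frac{2 x}{3} - 2, which equals f(x).
F(0) = 0; F(-2) = - \frac{2344}{315}.
Integral = F(0) - F(-2) = \frac{2344}{315}.

Antiderivative: F(x) = \frac{x^{7}}{7} - \frac{2 x^{6}}{9} - \frac{x^{5}}{5} - \frac{5 x^{3}}{3} + \frac{x^{2}}{3} - 2 x; value = \frac{2344}{315}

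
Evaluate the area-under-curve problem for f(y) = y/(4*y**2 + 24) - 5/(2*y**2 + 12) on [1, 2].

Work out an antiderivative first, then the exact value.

Integrate term by term and add the pieces.
F(y) = (3*log(y**2 + 6) - 10*sqrt(6)*atan(sqrt(6)*y/6))/24 is an antiderivative of f.
Check: d/dy[(3*log(y**2 + 6) - 10*sqrt(6)*atan(sqrt(6)*y/6))/24] = (y - 10)/(4*y**2 + 24), which equals f(y).
F(2) = -5*sqrt(6)*atan(sqrt(6)/3)/12 + log(10)/8; F(1) = -5*sqrt(6)*atan(sqrt(6)/6)/12 + log(7)/8.
Integral = F(2) - F(1) = -5*sqrt(6)*atan(sqrt(6)/3)/12 - log(7)/8 + log(10)/8 + 5*sqrt(6)*atan(sqrt(6)/6)/12.

Antiderivative: F(y) = (3*log(y**2 + 6) - 10*sqrt(6)*atan(sqrt(6)*y/6))/24; value = -5*sqrt(6)*atan(sqrt(6)/3)/12 - log(7)/8 + log(10)/8 + 5*sqrt(6)*atan(sqrt(6)/6)/12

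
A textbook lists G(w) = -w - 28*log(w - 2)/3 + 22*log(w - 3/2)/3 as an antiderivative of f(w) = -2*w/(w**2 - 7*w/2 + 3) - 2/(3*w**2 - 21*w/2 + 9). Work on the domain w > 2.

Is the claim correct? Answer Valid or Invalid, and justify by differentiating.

Invalid: d/dw[G] - f = -1, which is not 0.

d/dw[G] = (-6*w**2 + 9*w - 22)/(6*w**2 - 21*w + 18)
d/dw[G] - f(w) = -1 != 0.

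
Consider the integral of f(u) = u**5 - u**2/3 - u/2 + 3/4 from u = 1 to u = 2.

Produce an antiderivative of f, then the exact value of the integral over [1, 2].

Antiderivative: F(u) = u*(6*u**5 - 4*u**2 - 9*u + 27)/36; value = 175/18

The integrand splits into summands that can be handled one at a time.
F(u) = u*(6*u**5 - 4*u**2 - 9*u + 27)/36 is an antiderivative of f.
Check: d/du[u*(6*u**5 - 4*u**2 - 9*u + 27)/36] = u**5 - u**2/3 - u/2 + 3/4 = f(u).
F(2) = 185/18; F(1) = 5/9.
Integral = F(2) - F(1) = 175/18.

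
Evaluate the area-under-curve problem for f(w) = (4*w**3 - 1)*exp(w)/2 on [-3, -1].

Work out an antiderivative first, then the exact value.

Recognize the product-rule pattern: f = u'v + uv' with u = 2*w**3 - 6*w**2 + 12*w - 25/2, v = exp(w), so integration by parts undoes it.
F(w) = (4*w**3 - 12*w**2 + 24*w - 25)*exp(w)/2 is an antiderivative of f.
Check: d/dw[(4*w**3 - 12*w**2 + 24*w - 25)*exp(w)/2] = 2*w**3*exp(w) - exp(w)/2, which equals f(w).
F(-1) = -65*exp(-1)/2; F(-3) = -313*exp(-3)/2.
Integral = F(-1) - F(-3) = -65*exp(-1)/2 + 313*exp(-3)/2.

Antiderivative: F(w) = (4*w**3 - 12*w**2 + 24*w - 25)*exp(w)/2; value = -65*exp(-1)/2 + 313*exp(-3)/2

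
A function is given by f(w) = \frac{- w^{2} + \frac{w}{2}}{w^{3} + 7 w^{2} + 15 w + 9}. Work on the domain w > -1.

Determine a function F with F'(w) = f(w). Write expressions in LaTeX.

Factor the denominator (2 \left(w + 1\right) \left(w + 3\right)^{2}) and decompose: f = - \frac{5}{8 \left(w + 3\right)} + \frac{21}{4 \left(w + 3\right)^{2}} - \frac{3}{8 \left(w + 1\right)}; each piece integrates to a log, atan, or power term.
Check: d/dw[\frac{- 3 w \log{\left(w + 1 \right)} - 5 w \log{\left(w + 3 \right)} - 9 \log{\left(w + 1 \right)} - 15 \log{\left(w + 3 \right)} - 42}{8 w + 24}] = \frac{- 2 w^{2} + w}{2 w^{3} + 14 w^{2} + 30 w + 18}, which equals f(w).

An antiderivative is F(w) = \frac{- 3 w \log{\left(w + 1 \right)} - 5 w \log{\left(w + 3 \right)} - 9 \log{\left(w + 1 \right)} - 15 \log{\left(w + 3 \right)} - 42}{8 w + 24}.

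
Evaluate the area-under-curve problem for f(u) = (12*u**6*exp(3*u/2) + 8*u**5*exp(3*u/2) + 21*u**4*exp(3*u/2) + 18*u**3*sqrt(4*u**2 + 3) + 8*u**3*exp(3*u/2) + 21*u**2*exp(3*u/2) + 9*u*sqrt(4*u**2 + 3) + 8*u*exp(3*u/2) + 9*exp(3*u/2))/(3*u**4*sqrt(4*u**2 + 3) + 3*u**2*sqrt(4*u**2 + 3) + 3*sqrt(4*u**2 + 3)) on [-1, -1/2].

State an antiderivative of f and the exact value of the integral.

Antiderivative: F(u) = 2*sqrt(4*u**2 + 3)*exp(3*u/2)/3 + 3*log(u**4 + u**2 + 1)/2; value = -3*log(3)/2 - 2*sqrt(7)*exp(-3/2)/3 + 3*log(21/16)/2 + 4*exp(-3/4)/3

Recover f(u) by differentiating a candidate F(u); any mismatch rules it out.
F(u) = 2*sqrt(4*u**2 + 3)*exp(3*u/2)/3 + 3*log(u**4 + u**2 + 1)/2 is an antiderivative of f.
Check: d/du[2*sqrt(4*u**2 + 3)*exp(3*u/2)/3 + 3*log(u**4 + u**2 + 1)/2] = (12*u**6*exp(3*u/2) + 8*u**5*exp(3*u/2) + 21*u**4*exp(3*u/2) + 18*u**3*sqrt(4*u**2 + 3) + 8*u**3*exp(3*u/2) + 21*u**2*exp(3*u/2) + 9*u*sqrt(4*u**2 + 3) + 8*u*exp(3*u/2) + 9*exp(3*u/2))/(3*u**4*sqrt(4*u**2 + 3) + 3*u**2*sqrt(4*u**2 + 3) + 3*sqrt(4*u**2 + 3)) = f(u).
F(-1/2) = 3*log(21/16)/2 + 4*exp(-3/4)/3; F(-1) = 2*sqrt(7)*exp(-3/2)/3 + 3*log(3)/2.
Integral = F(-1/2) - F(-1) = -3*log(3)/2 - 2*sqrt(7)*exp(-3/2)/3 + 3*log(21/16)/2 + 4*exp(-3/4)/3.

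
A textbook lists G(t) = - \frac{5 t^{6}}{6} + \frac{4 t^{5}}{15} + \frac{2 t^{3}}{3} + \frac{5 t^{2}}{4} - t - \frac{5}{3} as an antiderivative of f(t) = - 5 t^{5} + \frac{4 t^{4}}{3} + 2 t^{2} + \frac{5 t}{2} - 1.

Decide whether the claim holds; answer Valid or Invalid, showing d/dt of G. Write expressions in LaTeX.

d/dt[G] = - 5 t^{5} + \frac{4 t^{4}}{3} + 2 t^{2} + \frac{5 t}{2} - 1
This equals f(t) exactly, so the claim holds.

Valid: G'(t) = f(t).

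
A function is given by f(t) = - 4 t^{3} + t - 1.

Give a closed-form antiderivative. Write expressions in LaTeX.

The integrand splits into summands that can be handled one at a time.
Check: d/dt[\frac{t \left(- 2 t^{3} + t - 2\right)}{2}] = - 4 t^{3} + t - 1 = f(t).

An antiderivative is F(t) = \frac{t \left(- 2 t^{3} + t - 2\right)}{2}.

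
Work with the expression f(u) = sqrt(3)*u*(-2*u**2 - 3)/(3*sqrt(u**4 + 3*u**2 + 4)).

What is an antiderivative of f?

An antiderivative is F(u) = -sqrt(3)*sqrt(u**4 + 3*u**2 + 4)/3.

The substitution w = u**4/3 + u**2 + 4/3 works: f is exactly (dF/dw)*(dw/du) for that inner function.
Check: d/du[-sqrt(3)*sqrt(u**4 + 3*u**2 + 4)/3] = (-2*sqrt(3)*u**3 - 3*sqrt(3)*u)/(3*sqrt(u**4 + 3*u**2 + 4)), which equals f(u).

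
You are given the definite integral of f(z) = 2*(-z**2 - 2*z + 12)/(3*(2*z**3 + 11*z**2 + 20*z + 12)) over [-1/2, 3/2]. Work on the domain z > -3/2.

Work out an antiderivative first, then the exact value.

Antiderivative: F(z) = 17*log(z + 3/2) - 52*log(z + 2)/3 + 8/(z + 2); value = -52*log(7/2)/3 - 64/21 + 52*log(3/2)/3 + 17*log(3)

The denominator factors as 3*(z + 2)**2*(2*z + 3); partial fractions split f into directly integrable pieces: 34/(2*z + 3) - 52/(3*(z + 2)) - 8/(z + 2)**2.
F(z) = 17*log(z + 3/2) - 52*log(z + 2)/3 + 8/(z + 2) is an antiderivative of f.
Check: d/dz[17*log(z + 3/2) - 52*log(z + 2)/3 + 8/(z + 2)] = (-2*z**2 - 4*z + 24)/(6*z**3 + 33*z**2 + 60*z + 36), which equals f(z).
F(3/2) = -52*log(7/2)/3 + 16/7 + 17*log(3); F(-1/2) = 16/3 - 52*log(3/2)/3.
Integral = F(3/2) - F(-1/2) = -52*log(7/2)/3 - 64/21 + 52*log(3/2)/3 + 17*log(3).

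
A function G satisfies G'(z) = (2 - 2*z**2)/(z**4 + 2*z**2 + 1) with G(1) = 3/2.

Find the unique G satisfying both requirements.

G(z) = 2*z/(z**2 + 1) + 1/2

G'(z) has the shape u'v + uv' for u = 2*z and v = 1/(z**2 + 1) — it is the derivative of the product u*v.
A general antiderivative is 2*z/(z**2 + 1) + C.
The condition gives C = 3/2 - (1) = 1/2.
So G(z) = 2*z/(z**2 + 1) + 1/2.
Check: d/dz[2*z/(z**2 + 1) + 1/2] = (2 - 2*z**2)/(z**4 + 2*z**2 + 1) = G'(z).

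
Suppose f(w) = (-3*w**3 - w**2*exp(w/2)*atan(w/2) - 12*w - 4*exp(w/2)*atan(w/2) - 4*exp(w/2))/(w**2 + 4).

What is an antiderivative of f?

Check any antiderivative F(w) by computing F'(w) and comparing it with f(w).
Check: d/dw[(-6*w**2 - 8*exp(w/2)*atan(w/2) + 5)/4] = (-3*w**3 - w**2*exp(w/2)*atan(w/2) - 12*w - 4*exp(w/2)*atan(w/2) - 4*exp(w/2))/(w**2 + 4) = f(w).

An antiderivative is F(w) = (-6*w**2 - 8*exp(w/2)*atan(w/2) + 5)/4.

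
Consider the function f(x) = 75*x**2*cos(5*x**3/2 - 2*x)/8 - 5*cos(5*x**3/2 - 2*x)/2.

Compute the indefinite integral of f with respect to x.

f matches the chain-rule pattern g'(h)*h' with inner function h(x) = 5*x**3/2 - 2*x; substituting u = h(x) collapses the integral.
Check: d/dx[5*sin(5*x**3/2 - 2*x)/4] = 75*x**2*cos(5*x**3/2 - 2*x)/8 - 5*cos(5*x**3/2 - 2*x)/2 = f(x).

F(x) = 5*sin(5*x**3/2 - 2*x)/4 + C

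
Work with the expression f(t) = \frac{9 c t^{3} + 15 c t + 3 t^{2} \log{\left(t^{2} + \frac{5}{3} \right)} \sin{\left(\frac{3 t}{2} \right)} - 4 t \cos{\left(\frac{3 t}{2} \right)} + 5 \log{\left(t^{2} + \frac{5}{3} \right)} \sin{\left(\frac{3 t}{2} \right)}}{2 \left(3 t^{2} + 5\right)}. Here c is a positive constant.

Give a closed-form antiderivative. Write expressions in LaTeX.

A candidate is checked by its d/dt: the result must match f(t).
Check: d/dt[\frac{9 c t^{2} - 4 \log{\left(t^{2} + \frac{5}{3} \right)} \cos{\left(\frac{3 t}{2} \right)}}{12}] = \frac{9 c t^{3} + 15 c t + 3 t^{2} \log{\left(t^{2} + \frac{5}{3} \right)} \sin{\left(\frac{3 t}{2} \right)} - 4 t \cos{\left(\frac{3 t}{2} \right)} + 5 \log{\left(t^{2} + \frac{5}{3} \right)} \sin{\left(\frac{3 t}{2} \right)}}{6 t^{2} + 10}, which equals f(t).

An antiderivative is F(t) = \frac{9 c t^{2} - 4 \log{\left(t^{2} + \frac{5}{3} \right)} \cos{\left(\frac{3 t}{2} \right)}}{12}.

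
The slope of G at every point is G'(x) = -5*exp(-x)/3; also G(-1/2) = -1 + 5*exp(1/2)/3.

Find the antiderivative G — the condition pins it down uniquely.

A candidate passes only if d/dx[G] lands on the given G'(x) exactly.
A general antiderivative is 5*exp(-x)/3 + C.
The condition gives C = -1 + 5*exp(1/2)/3 - (5*exp(1/2)/3) = -1.
So G(x) = (5 - 3*exp(x))*exp(-x)/3.
Check: d/dx[(5 - 3*exp(x))*exp(-x)/3] = -5*exp(-x)/3 = G'(x).

G(x) = (5 - 3*exp(x))*exp(-x)/3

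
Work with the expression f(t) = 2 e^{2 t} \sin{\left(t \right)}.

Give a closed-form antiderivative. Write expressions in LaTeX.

An antiderivative is F(t) = \frac{4 e^{2 t} \sin{\left(t \right)}}{5} - \frac{2 e^{2 t} \cos{\left(t \right)}}{5}.

A first test for any F(t): its t-derivative must equal f(t) identically.
Check: d/dt[\frac{4 e^{2 t} \sin{\left(t \right)}}{5} - \frac{2 e^{2 t} \cos{\left(t \right)}}{5}] = 2 e^{2 t} \sin{\left(t \right)} = f(t).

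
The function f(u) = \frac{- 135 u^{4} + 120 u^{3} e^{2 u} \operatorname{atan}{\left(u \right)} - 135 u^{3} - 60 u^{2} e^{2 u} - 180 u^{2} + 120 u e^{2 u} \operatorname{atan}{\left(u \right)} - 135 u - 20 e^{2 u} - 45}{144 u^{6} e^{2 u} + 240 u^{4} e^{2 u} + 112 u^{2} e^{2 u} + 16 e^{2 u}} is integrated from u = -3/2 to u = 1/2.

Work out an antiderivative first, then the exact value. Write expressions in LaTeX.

f has the shape v'r + vr' for v = \frac{5}{2 \left(4 u^{2} + \frac{4}{3}\right)} and r = - \frac{2 \operatorname{atan}{\left(u \right)}}{3} + \frac{3 e^{- 2 u}}{4} — it is the derivative of the product v*r.
F(u) = - \frac{5 \left(8 e^{2 u} \operatorname{atan}{\left(u \right)} - 9\right) e^{- 2 u}}{32 \left(3 u^{2} + 1\right)} is an antiderivative of f.
Check: d/du[- \frac{5 \left(8 e^{2 u} \operatorname{atan}{\left(u \right)} - 9\right) e^{- 2 u}}{32 \left(3 u^{2} + 1\right)}] = \frac{- 135 u^{4} + 120 u^{3} e^{2 u} \operatorname{atan}{\left(u \right)} - 135 u^{3} - 60 u^{2} e^{2 u} - 180 u^{2} + 120 u e^{2 u} \operatorname{atan}{\left(u \right)} - 135 u - 20 e^{2 u} - 45}{144 u^{6} e^{2 u} + 240 u^{4} e^{2 u} + 112 u^{2} e^{2 u} + 16 e^{2 u}} = f(u).
F(1/2) = - \frac{5 \operatorname{atan}{\left(\frac{1}{2} \right)}}{7} + \frac{45}{56 e}; F(-3/2) = \frac{5 \operatorname{atan}{\left(\frac{3}{2} \right)}}{31} + \frac{45 e^{3}}{248}.
Integral = F(1/2) - F(-3/2) = - \frac{45 e^{3}}{248} - \frac{5 \operatorname{atan}{\left(\frac{1}{2} \right)}}{7} - \frac{5 \operatorname{atan}{\left(\frac{3}{2} \right)}}{31} + \frac{45}{56 e}.

Antiderivative: F(u) = - \frac{5 \left(8 e^{2 u} \operatorname{atan}{\left(u \right)} - 9\right) e^{- 2 u}}{32 \left(3 u^{2} + 1\right)}; value = - \frac{45 e^{3}}{248} - \frac{5 \operatorname{atan}{\left(\frac{1}{2} \right)}}{7} - \frac{5 \operatorname{atan}{\left(\frac{3}{2} \right)}}{31} + \frac{45}{56 e}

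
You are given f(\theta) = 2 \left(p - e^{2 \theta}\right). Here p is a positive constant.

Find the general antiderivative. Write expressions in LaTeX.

A candidate is checked by its d/d\theta: the result must match f(\theta).
Check: d/d\theta[2 p \theta - e^{2 \theta}] = 2 p - 2 e^{2 \theta}, which equals f(\theta).

F(\theta) = 2 p \theta - e^{2 \theta} + C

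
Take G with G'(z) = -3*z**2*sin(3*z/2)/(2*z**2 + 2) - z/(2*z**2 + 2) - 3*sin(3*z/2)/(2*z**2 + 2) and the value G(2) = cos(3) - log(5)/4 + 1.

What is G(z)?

G(z) = (-log(z**2 + 1) + 4*cos(3*z/2) + 4)/4

Integrate term by term and add the pieces.
A general antiderivative is -log(z**2 + 1)/4 + cos(3*z/2) + C.
The condition gives C = cos(3) - log(5)/4 + 1 - (cos(3) - log(5)/4) = 1.
So G(z) = (-log(z**2 + 1) + 4*cos(3*z/2) + 4)/4.
Check: d/dz[(-log(z**2 + 1) + 4*cos(3*z/2) + 4)/4] = (-3*z**2*sin(3*z/2) - z - 3*sin(3*z/2))/(2*z**2 + 2), which equals G'(z).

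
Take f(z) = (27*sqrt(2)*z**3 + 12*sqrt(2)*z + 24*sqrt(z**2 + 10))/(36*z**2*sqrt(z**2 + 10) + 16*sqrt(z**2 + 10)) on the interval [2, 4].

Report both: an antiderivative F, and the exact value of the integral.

An antiderivative F(z) passes only if d/dz[F] lands on f(z) exactly.
F(z) = sqrt(2)*(3*sqrt(z**2 + 10) + 2*sqrt(2)*atan(3*z/2))/4 is an antiderivative of f.
Check: d/dz[sqrt(2)*(3*sqrt(z**2 + 10) + 2*sqrt(2)*atan(3*z/2))/4] = (27*sqrt(2)*z**3 + 12*sqrt(2)*z + 24*sqrt(z**2 + 10))/(36*z**2*sqrt(z**2 + 10) + 16*sqrt(z**2 + 10)) = f(z).
F(4) = atan(6) + 3*sqrt(13)/2; F(2) = atan(3) + 3*sqrt(7)/2.
Integral = F(4) - F(2) = -3*sqrt(7)/2 - atan(3) + atan(6) + 3*sqrt(13)/2.

Antiderivative: F(z) = sqrt(2)*(3*sqrt(z**2 + 10) + 2*sqrt(2)*atan(3*z/2))/4; value = -3*sqrt(7)/2 - atan(3) + atan(6) + 3*sqrt(13)/2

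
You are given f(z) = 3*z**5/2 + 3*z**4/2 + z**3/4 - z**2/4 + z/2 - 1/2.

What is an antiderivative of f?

An antiderivative is F(z) = z**6/4 + 3*z**5/10 + z**4/16 - z**3/12 + z**2/4 - z/2.

Integrate term by term and add the pieces.
Check: d/dz[z**6/4 + 3*z**5/10 + z**4/16 - z**3/12 + z**2/4 - z/2] = 3*z**5/2 + 3*z**4/2 + z**3/4 - z**2/4 + z/2 - 1/2 = f(z).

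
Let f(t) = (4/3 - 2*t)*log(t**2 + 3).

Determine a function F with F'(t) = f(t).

A candidate is checked by its d/dt: the result must match f(t).
Check: d/dt[-t**2*log(t**2 + 3) + t**2 + 4*t*log(t**2 + 3)/3 - 8*t/3 - 3*log(t**2 + 3) + 8*sqrt(3)*atan(sqrt(3)*t/3)/3] = -2*t*log(t**2 + 3) + 4*log(t**2 + 3)/3, which equals f(t).

An antiderivative is F(t) = -t**2*log(t**2 + 3) + t**2 + 4*t*log(t**2 + 3)/3 - 8*t/3 - 3*log(t**2 + 3) + 8*sqrt(3)*atan(sqrt(3)*t/3)/3.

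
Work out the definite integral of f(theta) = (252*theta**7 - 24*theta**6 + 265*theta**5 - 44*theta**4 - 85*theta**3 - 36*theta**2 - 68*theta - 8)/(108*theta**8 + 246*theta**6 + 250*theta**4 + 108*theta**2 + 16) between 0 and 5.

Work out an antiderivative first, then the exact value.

Antiderivative: F(theta) = (-16*log(3*theta**2/2 + 1/2) + 15*log(theta**4 + 3*theta**2/2 + 1) - 4*atan(3*theta/2))/12; value = -4*log(38)/3 - 4*log(2)/3 - atan(15/2)/3 + 5*log(1327/2)/4

Recover f(theta) by differentiating a candidate F(theta); any mismatch rules it out.
F(theta) = (-16*log(3*theta**2/2 + 1/2) + 15*log(theta**4 + 3*theta**2/2 + 1) - 4*atan(3*theta/2))/12 is an antiderivative of f.
Check: d/dtheta[(-16*log(3*theta**2/2 + 1/2) + 15*log(theta**4 + 3*theta**2/2 + 1) - 4*atan(3*theta/2))/12] = (252*theta**7 - 24*theta**6 + 265*theta**5 - 44*theta**4 - 85*theta**3 - 36*theta**2 - 68*theta - 8)/(108*theta**8 + 246*theta**6 + 250*theta**4 + 108*theta**2 + 16) = f(theta).
F(5) = -4*log(38)/3 - atan(15/2)/3 + 5*log(1327/2)/4; F(0) = 4*log(2)/3.
Integral = F(5) - F(0) = -4*log(38)/3 - 4*log(2)/3 - atan(15/2)/3 + 5*log(1327/2)/4.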